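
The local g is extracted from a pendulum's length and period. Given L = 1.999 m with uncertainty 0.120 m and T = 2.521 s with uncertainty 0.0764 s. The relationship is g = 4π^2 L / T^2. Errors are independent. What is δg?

g is a product of powers, so relative uncertainties combine in quadrature:
  (1·δL/L)² = (1×0.0600)² = 0.00360;  (-2·δT/T)² = (-2×0.0303)² = 0.00367
δg/g = √(0.00728) = 0.0853
g = 12.42 m/s^2, so δg = 0.0853 × 12.42 = 1.06 m/s^2.

1.06 m/s^2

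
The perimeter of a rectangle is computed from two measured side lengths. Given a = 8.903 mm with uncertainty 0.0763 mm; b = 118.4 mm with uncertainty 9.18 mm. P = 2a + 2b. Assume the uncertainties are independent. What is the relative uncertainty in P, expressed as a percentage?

For a sum/difference, combine absolute errors in quadrature:
  (2·δa)² = 0.0233;  (2·δb)² = 337
δP = √(337) = 18.4 mm
P = 254.6 mm, so δP/P = 18.4/254.6 = 0.0721.

7.21%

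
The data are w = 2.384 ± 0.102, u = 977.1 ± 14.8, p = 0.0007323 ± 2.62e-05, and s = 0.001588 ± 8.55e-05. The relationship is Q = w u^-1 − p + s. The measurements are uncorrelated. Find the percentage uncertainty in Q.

4.32%

Let h = w·u^-1 = 0.002440. δh/h = √((1·δw/w)² + (-1·δu/u)²) = √(0.00183 + 0.000229) = 0.0454, so δh = 0.000111.
Q = h − p + s: δQ = √(δh² + δp² + δs²) = √(1.23e-08 + 6.86e-10 + 7.31e-09) = 0.000142
Q = 0.003296, so δQ/Q = 0.000142/0.003296 = 0.0432.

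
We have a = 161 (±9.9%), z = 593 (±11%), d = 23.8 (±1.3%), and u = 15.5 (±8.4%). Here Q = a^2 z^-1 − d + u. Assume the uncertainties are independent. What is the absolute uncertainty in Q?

Let p = a^2·z^-1 = 43.7. δp/p = √((2·δa/a)² + (-1·δz/z)²) = √(0.0392 + 0.0121) = 0.227, so δp = 9.90.
Q = p − d + u: δQ = √(δp² + δd² + δu²) = √(98.0 + 0.0957 + 1.70) = 9.99

9.99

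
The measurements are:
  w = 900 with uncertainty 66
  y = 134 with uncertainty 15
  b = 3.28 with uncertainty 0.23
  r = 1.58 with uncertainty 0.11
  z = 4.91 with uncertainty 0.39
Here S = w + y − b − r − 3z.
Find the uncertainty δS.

Sums and differences: (δS)² = Σ (cᵢ δxᵢ)².
  (δw)² = 4360;  (δy)² = 225;  (δb)² = 0.0529;  (δr)² = 0.0121;  (3·δz)² = 1.37
δS = √(4580) = 67.7

67.7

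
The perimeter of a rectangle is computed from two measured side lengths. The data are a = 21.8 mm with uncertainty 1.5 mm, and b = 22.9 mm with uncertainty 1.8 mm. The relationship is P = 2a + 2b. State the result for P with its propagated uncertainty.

Sums and differences: (δP)² = Σ (cᵢ δxᵢ)².
  (2·δa)² = 9.00;  (2·δb)² = 13.0
δP = √(22.0) = 4.69 mm
P = 89.4 mm.

89.4 ± 4.69 mm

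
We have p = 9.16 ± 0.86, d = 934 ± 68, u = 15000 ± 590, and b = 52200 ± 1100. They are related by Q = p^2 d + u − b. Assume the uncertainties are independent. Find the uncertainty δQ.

Let w = p^2·d = 78400. δw/w = √((2·δp/p)² + (1·δd/d)²) = √(0.0353 + 0.00530) = 0.201, so δw = 15800.
Q = w + u − b: δQ = √(δw² + δu² + δb²) = √(2.49e+08 + 3.48e+05 + 1.21e+06) = 15800

15800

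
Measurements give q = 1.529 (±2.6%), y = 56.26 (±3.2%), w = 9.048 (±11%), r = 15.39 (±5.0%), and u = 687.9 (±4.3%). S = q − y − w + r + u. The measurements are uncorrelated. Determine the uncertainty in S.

Each term contributes (cᵢ δxᵢ)² to (δS)²:
  (δq)² = 0.00158;  (δy)² = 3.24;  (δw)² = 0.991;  (δr)² = 0.592;  (δu)² = 875
δS = √(880) = 29.7

29.7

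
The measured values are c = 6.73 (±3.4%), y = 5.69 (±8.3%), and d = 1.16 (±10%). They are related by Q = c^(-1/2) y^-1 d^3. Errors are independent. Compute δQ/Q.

0.312

For a monomial Q ∝ c^(-1/2), y^-1, d^3, fractional errors add in quadrature:
  (−½·δc/c)² = (-0.5×0.0340)² = 0.000289;  (-1·δy/y)² = (-1×0.0830)² = 0.00689;  (3·δd/d)² = (3×0.100)² = 0.0900
δQ/Q = √(0.0972) = 0.312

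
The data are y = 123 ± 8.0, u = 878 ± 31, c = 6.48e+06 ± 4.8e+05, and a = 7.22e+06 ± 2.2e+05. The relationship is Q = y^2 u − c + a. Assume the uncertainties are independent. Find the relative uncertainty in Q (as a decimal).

0.133

Let p = y^2·u = 1.33e+07. δp/p = √((2·δy/y)² + (1·δu/u)²) = √(0.0169 + 0.00125) = 0.135, so δp = 1.79e+06.
Q = p − c + a: δQ = √(δp² + δc² + δa²) = √(3.21e+12 + 2.3e+11 + 4.84e+10) = 1.87e+06
Q = 1.4e+07, so δQ/Q = 1.87e+06/1.4e+07 = 0.133.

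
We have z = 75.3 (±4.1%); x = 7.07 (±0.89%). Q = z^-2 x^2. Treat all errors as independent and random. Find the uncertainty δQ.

0.000740

For a monomial Q ∝ z^-2, x^2, fractional errors add in quadrature:
  (-2·δz/z)² = (-2×0.0410)² = 0.00672;  (2·δx/x)² = (2×0.00890)² = 0.000317
δQ/Q = √(0.00704) = 0.0839
Q = 0.00882, so δQ = 0.0839 × 0.00882 = 0.000740.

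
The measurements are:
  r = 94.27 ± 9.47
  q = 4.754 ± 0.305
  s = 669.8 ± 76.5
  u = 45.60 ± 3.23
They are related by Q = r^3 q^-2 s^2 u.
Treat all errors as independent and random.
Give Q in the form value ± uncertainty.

(7.583 ± 3.08) × 10^11

For a monomial Q ∝ r^3, q^-2, s^2, u, fractional errors add in quadrature:
  (3·δr/r)² = (3×0.100)² = 0.0908;  (-2·δq/q)² = (-2×0.0642)² = 0.0165;  (2·δs/s)² = (2×0.114)² = 0.0522;  (1·δu/u)² = (1×0.0708)² = 0.00502
δQ/Q = √(0.164) = 0.406
Q = 7.583e+11, so δQ = 0.406 × 7.583e+11 = 3.08e+11.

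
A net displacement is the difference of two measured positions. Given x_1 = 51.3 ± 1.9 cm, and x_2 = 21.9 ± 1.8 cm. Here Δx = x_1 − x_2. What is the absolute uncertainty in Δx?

2.62 cm

Sums and differences: (δΔx)² = Σ (cᵢ δxᵢ)².
  (δx_1)² = 3.61;  (δx_2)² = 3.24
δΔx = √(6.85) = 2.62 cm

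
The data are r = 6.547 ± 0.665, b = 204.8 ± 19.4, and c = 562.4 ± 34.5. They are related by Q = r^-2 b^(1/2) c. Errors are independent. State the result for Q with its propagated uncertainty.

187.8 ± 40.8

Relative error in a monomial: (δQ/Q)² = Σ (nᵢ · δxᵢ/xᵢ)².
  (-2·δr/r)² = (-2×0.102)² = 0.0413;  (½·δb/b)² = (0.5×0.0947)² = 0.00224;  (1·δc/c)² = (1×0.0613)² = 0.00376
δQ/Q = √(0.0473) = 0.217
Q = 187.8, so δQ = 0.217 × 187.8 = 40.8.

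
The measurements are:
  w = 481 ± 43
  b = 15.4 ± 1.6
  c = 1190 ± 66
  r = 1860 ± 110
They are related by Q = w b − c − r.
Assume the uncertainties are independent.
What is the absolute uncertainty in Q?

Let p = w·b = 7410. δp/p = √((1·δw/w)² + (1·δb/b)²) = √(0.00799 + 0.0108) = 0.137, so δp = 1020.
Q = p − c − r: δQ = √(δp² + δc² + δr²) = √(1.03e+06 + 4360 + 12100) = 1020

1020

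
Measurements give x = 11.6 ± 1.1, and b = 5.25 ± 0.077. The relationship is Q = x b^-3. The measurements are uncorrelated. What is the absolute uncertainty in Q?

0.00838

For a monomial Q ∝ x, b^-3, fractional errors add in quadrature:
  (1·δx/x)² = (1×0.0948)² = 0.00899;  (-3·δb/b)² = (-3×0.0147)² = 0.00194
δQ/Q = √(0.0109) = 0.105
Q = 0.0802, so δQ = 0.105 × 0.0802 = 0.00838.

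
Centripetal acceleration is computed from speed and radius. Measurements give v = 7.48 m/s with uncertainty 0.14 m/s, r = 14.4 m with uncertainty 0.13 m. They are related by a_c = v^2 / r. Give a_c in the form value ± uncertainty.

3.89 ± 0.150 m/s^2

Each factor contributes (exponent × relative error)² to (δa_c/a_c)²:
  (2·δv/v)² = (2×0.0187)² = 0.00140;  (-1·δr/r)² = (-1×0.00903)² = 8.15e-05
δa_c/a_c = √(0.00148) = 0.0385
a_c = 3.89 m/s^2, so δa_c = 0.0385 × 3.89 = 0.150 m/s^2.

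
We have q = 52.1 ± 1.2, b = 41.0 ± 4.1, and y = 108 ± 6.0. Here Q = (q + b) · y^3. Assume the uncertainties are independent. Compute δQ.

2.03e+07

Let u = q + b = 93.1. δu = √(δq² + δb²) = √(1.44 + 16.8) = 4.27, so δu/u = 0.0459.
Q is then a monomial in u, y:
δQ/Q = √((δu/u)² + (3·δy/y)²) = √(0.00211 + 0.0278) = 0.173
Q = 1.17e+08, so δQ = 0.173 × 1.17e+08 = 2.03e+07.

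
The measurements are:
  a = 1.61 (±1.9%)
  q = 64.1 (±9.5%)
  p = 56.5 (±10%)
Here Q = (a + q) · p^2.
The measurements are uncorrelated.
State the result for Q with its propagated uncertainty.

Let u = a + q = 65.7. δu = √(δa² + δq²) = √(0.000936 + 37.1) = 6.09, so δu/u = 0.0927.
Q is then a monomial in u, p:
δQ/Q = √((δu/u)² + (2·δp/p)²) = √(0.00859 + 0.0400) = 0.220
Q = 2.1e+05, so δQ = 0.220 × 2.1e+05 = 46200.

(2.10 ± 0.462) × 10^5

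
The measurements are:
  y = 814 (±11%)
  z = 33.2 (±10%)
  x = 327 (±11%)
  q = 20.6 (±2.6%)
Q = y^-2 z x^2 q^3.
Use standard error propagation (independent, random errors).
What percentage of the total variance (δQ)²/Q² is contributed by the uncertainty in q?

(δQ/Q)² = (-2·δy/y)² + (1·δz/z)² + (2·δx/x)² + (3·δq/q)²
  y term: (-2×0.110)² = 0.0484
  z term: (1×0.100)² = 0.0100
  x term: (2×0.110)² = 0.0484
  q term: (3×0.0260)² = 0.00608
Total = 0.113. Share from q = 0.00608/0.113 = 0.0539.

5.39%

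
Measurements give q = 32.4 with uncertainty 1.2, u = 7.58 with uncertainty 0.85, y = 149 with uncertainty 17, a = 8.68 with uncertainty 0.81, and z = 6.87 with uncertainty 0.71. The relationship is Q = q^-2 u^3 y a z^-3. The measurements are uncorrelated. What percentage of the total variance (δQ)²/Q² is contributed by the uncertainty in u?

47.9%

(δQ/Q)² = (-2·δq/q)² + (3·δu/u)² + (1·δy/y)² + (1·δa/a)² + (-3·δz/z)²
  q term: (-2×0.0370)² = 0.00549
  u term: (3×0.112)² = 0.113
  y term: (1×0.114)² = 0.0130
  a term: (1×0.0933)² = 0.00871
  z term: (-3×0.103)² = 0.0961
Total = 0.237. Share from u = 0.113/0.237 = 0.479.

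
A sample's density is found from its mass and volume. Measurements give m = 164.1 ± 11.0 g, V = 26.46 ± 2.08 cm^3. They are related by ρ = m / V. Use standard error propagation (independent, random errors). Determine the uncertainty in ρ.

Since ρ is a product/quotient, work with relative uncertainties:
  (1·δm/m)² = (1×0.0670)² = 0.00449;  (-1·δV/V)² = (-1×0.0786)² = 0.00618
δρ/ρ = √(0.0107) = 0.103
ρ = 6.202 g/cm^3, so δρ = 0.103 × 6.202 = 0.641 g/cm^3.

0.641 g/cm^3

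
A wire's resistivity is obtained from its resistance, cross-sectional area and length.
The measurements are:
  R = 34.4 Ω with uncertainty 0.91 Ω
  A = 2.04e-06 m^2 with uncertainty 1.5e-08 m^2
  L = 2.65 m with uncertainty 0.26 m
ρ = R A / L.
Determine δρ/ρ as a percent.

10.2%

ρ is a product of powers, so relative uncertainties combine in quadrature:
  (1·δR/R)² = (1×0.0265)² = 0.000700;  (1·δA/A)² = (1×0.00735)² = 5.41e-05;  (-1·δL/L)² = (-1×0.0981)² = 0.00963
δρ/ρ = √(0.0104) = 0.102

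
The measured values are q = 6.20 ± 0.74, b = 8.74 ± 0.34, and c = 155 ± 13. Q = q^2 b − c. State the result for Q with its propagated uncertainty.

181 ± 82.3

Let p = q^2·b = 336. δp/p = √((2·δq/q)² + (1·δb/b)²) = √(0.0570 + 0.00151) = 0.242, so δp = 81.3.
Q = p − c: δQ = √(δp² + δc²) = √(6600 + 169) = 82.3
Q = 181.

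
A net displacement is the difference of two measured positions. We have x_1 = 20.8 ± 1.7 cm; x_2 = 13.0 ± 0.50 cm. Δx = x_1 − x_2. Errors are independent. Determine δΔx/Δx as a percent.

22.7%

Each term contributes (cᵢ δxᵢ)² to (δΔx)²:
  (δx_1)² = 2.89;  (δx_2)² = 0.250
δΔx = √(3.14) = 1.77 cm
Δx = 7.80 cm, so δΔx/Δx = 1.77/7.80 = 0.227.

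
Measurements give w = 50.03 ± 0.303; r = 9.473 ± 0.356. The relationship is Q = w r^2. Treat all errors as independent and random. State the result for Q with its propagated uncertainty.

4490 ± 339

Since Q is a product/quotient, work with relative uncertainties:
  (1·δw/w)² = (1×0.00606)² = 3.67e-05;  (2·δr/r)² = (2×0.0376)² = 0.00565
δQ/Q = √(0.00569) = 0.0754
Q = 4490, so δQ = 0.0754 × 4490 = 339.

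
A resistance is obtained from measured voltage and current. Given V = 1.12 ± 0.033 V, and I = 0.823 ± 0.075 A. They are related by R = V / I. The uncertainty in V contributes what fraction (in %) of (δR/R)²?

(δR/R)² = (1·δV/V)² + (-1·δI/I)²
  V term: (1×0.0295)² = 0.000868
  I term: (-1×0.0911)² = 0.00830
Total = 0.00917. Share from V = 0.000868/0.00917 = 0.0946.

9.46%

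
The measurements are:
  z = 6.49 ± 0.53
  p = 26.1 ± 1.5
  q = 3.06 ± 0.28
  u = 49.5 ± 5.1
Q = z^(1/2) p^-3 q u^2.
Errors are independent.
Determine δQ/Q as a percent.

28.7%

Products/powers → add relative errors in quadrature, weighted by exponent:
  (½·δz/z)² = (0.5×0.0817)² = 0.00167;  (-3·δp/p)² = (-3×0.0575)² = 0.0297;  (1·δq/q)² = (1×0.0915)² = 0.00837;  (2·δu/u)² = (2×0.103)² = 0.0425
δQ/Q = √(0.0822) = 0.287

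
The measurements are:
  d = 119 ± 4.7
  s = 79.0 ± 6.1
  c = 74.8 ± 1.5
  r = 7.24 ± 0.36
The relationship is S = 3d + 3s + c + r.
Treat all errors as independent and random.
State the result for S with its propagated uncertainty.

Each term contributes (cᵢ δxᵢ)² to (δS)²:
  (3·δd)² = 199;  (3·δs)² = 335;  (δc)² = 2.25;  (δr)² = 0.130
δS = √(536) = 23.2
S = 676.

676 ± 23.2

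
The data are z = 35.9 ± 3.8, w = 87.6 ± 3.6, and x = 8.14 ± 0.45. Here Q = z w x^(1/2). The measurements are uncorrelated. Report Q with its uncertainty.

8970 ± 1050

Relative error in a monomial: (δQ/Q)² = Σ (nᵢ · δxᵢ/xᵢ)².
  (1·δz/z)² = (1×0.106)² = 0.0112;  (1·δw/w)² = (1×0.0411)² = 0.00169;  (½·δx/x)² = (0.5×0.0553)² = 0.000764
δQ/Q = √(0.0137) = 0.117
Q = 8970, so δQ = 0.117 × 8970 = 1050.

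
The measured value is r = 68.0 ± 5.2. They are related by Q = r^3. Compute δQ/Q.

0.229

Products/powers → add relative errors in quadrature, weighted by exponent:
  (3·δr/r)² = (3×0.0765)² = 0.0526
δQ/Q = √(0.0526) = 0.229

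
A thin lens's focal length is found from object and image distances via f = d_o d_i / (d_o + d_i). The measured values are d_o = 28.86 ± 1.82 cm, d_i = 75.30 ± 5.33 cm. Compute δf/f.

0.0496

∂f/∂d_o = (d_i/(d_o+d_i))² = 0.523;  ∂f/∂d_i = (d_o/(d_o+d_i))² = 0.0768
δf = √((∂f/∂d_o · δd_o)² + (∂f/∂d_i · δd_i)²) = √(0.905 + 0.167) = 1.04 cm
f = 20.86 cm, so δf/f = 1.04/20.86 = 0.0496.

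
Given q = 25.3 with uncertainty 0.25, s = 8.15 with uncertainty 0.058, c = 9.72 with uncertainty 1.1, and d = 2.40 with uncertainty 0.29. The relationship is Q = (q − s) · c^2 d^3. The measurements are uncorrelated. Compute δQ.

Let u = q − s = 17.1. δu = √(δq² + δs²) = √(0.0625 + 0.00336) = 0.257, so δu/u = 0.0150.
Q is then a monomial in u, c, d:
δQ/Q = √((δu/u)² + (2·δc/c)² + (3·δd/d)²) = √(0.000224 + 0.0512 + 0.131) = 0.428
Q = 22400, so δQ = 0.428 × 22400 = 9580.

9580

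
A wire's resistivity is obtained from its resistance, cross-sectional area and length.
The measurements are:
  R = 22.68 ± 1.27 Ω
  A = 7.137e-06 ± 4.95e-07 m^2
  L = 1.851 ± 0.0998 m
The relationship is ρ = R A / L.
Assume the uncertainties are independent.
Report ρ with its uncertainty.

Each factor contributes (exponent × relative error)² to (δρ/ρ)²:
  (1·δR/R)² = (1×0.0560)² = 0.00314;  (1·δA/A)² = (1×0.0694)² = 0.00481;  (-1·δL/L)² = (-1×0.0539)² = 0.00291
δρ/ρ = √(0.0109) = 0.104
ρ = 8.745e-05 Ω·m, so δρ = 0.104 × 8.745e-05 = 9.11e-06 Ω·m.

(8.745 ± 0.911) × 10^-5 Ω·m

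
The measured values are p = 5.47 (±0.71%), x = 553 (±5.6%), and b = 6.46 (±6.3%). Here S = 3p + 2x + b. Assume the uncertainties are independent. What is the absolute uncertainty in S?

61.9

S is a linear combination, so absolute uncertainties add in quadrature:
  (3·δp)² = 0.0136;  (2·δx)² = 3840;  (δb)² = 0.166
δS = √(3840) = 61.9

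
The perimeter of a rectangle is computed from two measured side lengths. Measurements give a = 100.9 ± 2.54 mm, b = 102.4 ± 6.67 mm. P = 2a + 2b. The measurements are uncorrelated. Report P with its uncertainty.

For a sum/difference, combine absolute errors in quadrature:
  (2·δa)² = 25.8;  (2·δb)² = 178
δP = √(204) = 14.3 mm
P = 406.6 mm.

406.6 ± 14.3 mm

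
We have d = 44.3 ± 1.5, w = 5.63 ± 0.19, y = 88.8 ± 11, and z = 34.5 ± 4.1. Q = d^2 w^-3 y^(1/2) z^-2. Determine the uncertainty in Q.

0.0239

Since Q is a product/quotient, work with relative uncertainties:
  (2·δd/d)² = (2×0.0339)² = 0.00459;  (-3·δw/w)² = (-3×0.0337)² = 0.0103;  (½·δy/y)² = (0.5×0.124)² = 0.00384;  (-2·δz/z)² = (-2×0.119)² = 0.0565
δQ/Q = √(0.0752) = 0.274
Q = 0.0871, so δQ = 0.274 × 0.0871 = 0.0239.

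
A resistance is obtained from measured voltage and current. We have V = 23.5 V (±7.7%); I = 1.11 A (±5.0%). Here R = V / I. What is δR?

Products/powers → add relative errors in quadrature, weighted by exponent:
  (1·δV/V)² = (1×0.0770)² = 0.00593;  (-1·δI/I)² = (-1×0.0500)² = 0.00250
δR/R = √(0.00843) = 0.0918
R = 21.2 Ω, so δR = 0.0918 × 21.2 = 1.94 Ω.

1.94 Ω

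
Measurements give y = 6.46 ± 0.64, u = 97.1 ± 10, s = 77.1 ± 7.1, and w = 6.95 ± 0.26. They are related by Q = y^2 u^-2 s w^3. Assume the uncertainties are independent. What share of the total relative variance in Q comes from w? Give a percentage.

12.3%

(δQ/Q)² = (2·δy/y)² + (-2·δu/u)² + (1·δs/s)² + (3·δw/w)²
  y term: (2×0.0991)² = 0.0393
  u term: (-2×0.103)² = 0.0424
  s term: (1×0.0921)² = 0.00848
  w term: (3×0.0374)² = 0.0126
Total = 0.103. Share from w = 0.0126/0.103 = 0.123.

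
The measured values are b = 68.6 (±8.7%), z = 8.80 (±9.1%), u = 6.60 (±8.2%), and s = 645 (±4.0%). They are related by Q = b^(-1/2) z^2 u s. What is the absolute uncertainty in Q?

Q is a product of powers, so relative uncertainties combine in quadrature:
  (−½·δb/b)² = (-0.5×0.0870)² = 0.00189;  (2·δz/z)² = (2×0.0910)² = 0.0331;  (1·δu/u)² = (1×0.0820)² = 0.00672;  (1·δs/s)² = (1×0.0400)² = 0.00160
δQ/Q = √(0.0433) = 0.208
Q = 39800, so δQ = 0.208 × 39800 = 8290.

8290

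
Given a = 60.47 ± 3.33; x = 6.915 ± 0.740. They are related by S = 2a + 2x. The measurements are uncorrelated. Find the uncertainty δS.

Absolute uncertainties add in quadrature for a linear combination:
  (2·δa)² = 44.4;  (2·δx)² = 2.19
δS = √(46.5) = 6.82

6.82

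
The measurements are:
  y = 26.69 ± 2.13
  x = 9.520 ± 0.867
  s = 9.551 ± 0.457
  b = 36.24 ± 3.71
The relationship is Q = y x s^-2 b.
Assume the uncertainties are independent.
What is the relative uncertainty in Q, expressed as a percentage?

18.5%

Each factor contributes (exponent × relative error)² to (δQ/Q)²:
  (1·δy/y)² = (1×0.0798)² = 0.00637;  (1·δx/x)² = (1×0.0911)² = 0.00829;  (-2·δs/s)² = (-2×0.0478)² = 0.00916;  (1·δb/b)² = (1×0.102)² = 0.0105
δQ/Q = √(0.0343) = 0.185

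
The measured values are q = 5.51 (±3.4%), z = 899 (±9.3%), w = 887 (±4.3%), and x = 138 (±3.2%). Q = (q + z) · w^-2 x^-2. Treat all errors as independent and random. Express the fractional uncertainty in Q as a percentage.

Let u = q + z = 905. δu = √(δq² + δz²) = √(0.0351 + 6990) = 83.6, so δu/u = 0.0924.
Q is then a monomial in u, w, x:
δQ/Q = √((δu/u)² + (-2·δw/w)² + (-2·δx/x)²) = √(0.00854 + 0.00740 + 0.00410) = 0.142

14.2%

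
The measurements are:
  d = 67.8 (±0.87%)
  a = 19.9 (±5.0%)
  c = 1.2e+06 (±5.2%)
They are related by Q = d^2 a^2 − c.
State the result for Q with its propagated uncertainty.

(6.20 ± 1.95) × 10^5

Let p = d^2·a^2 = 1.82e+06. δp/p = √((2·δd/d)² + (2·δa/a)²) = √(0.000303 + 0.0100) = 0.102, so δp = 1.85e+05.
Q = p − c: δQ = √(δp² + δc²) = √(3.41e+10 + 3.89e+09) = 1.95e+05
Q = 6.2e+05.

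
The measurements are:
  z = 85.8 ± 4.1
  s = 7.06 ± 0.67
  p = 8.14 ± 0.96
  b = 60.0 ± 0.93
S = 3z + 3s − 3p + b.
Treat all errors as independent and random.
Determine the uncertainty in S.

Sums and differences: (δS)² = Σ (cᵢ δxᵢ)².
  (3·δz)² = 151;  (3·δs)² = 4.04;  (3·δp)² = 8.29;  (δb)² = 0.865
δS = √(164) = 12.8

12.8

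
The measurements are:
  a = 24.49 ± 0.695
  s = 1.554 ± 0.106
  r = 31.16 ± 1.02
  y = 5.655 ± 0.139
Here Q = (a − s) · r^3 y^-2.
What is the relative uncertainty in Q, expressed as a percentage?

Let u = a − s = 22.94. δu = √(δa² + δs²) = √(0.483 + 0.0112) = 0.703, so δu/u = 0.0307.
Q is then a monomial in u, r, y:
δQ/Q = √((δu/u)² + (3·δr/r)² + (-2·δy/y)²) = √(0.000940 + 0.00964 + 0.00242) = 0.114

11.4%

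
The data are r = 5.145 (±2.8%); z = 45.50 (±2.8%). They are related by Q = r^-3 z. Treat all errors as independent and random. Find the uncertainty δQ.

0.0296

Relative error in a monomial: (δQ/Q)² = Σ (nᵢ · δxᵢ/xᵢ)².
  (-3·δr/r)² = (-3×0.0280)² = 0.00706;  (1·δz/z)² = (1×0.0280)² = 0.000784
δQ/Q = √(0.00784) = 0.0885
Q = 0.3341, so δQ = 0.0885 × 0.3341 = 0.0296.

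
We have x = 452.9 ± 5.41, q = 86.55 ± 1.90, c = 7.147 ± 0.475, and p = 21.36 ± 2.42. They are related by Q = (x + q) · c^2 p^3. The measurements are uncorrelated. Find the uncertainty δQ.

9.8e+07

Let u = x + q = 539.4. δu = √(δx² + δq²) = √(29.3 + 3.61) = 5.73, so δu/u = 0.0106.
Q is then a monomial in u, c, p:
δQ/Q = √((δu/u)² + (2·δc/c)² + (3·δp/p)²) = √(0.000113 + 0.0177 + 0.116) = 0.365
Q = 2.685e+08, so δQ = 0.365 × 2.685e+08 = 9.8e+07.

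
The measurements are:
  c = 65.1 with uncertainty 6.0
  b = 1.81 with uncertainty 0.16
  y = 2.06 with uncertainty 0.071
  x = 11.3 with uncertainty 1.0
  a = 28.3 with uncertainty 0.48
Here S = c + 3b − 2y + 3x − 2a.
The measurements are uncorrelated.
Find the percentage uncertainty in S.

15.5%

S is a linear combination, so absolute uncertainties add in quadrature:
  (δc)² = 36.0;  (3·δb)² = 0.230;  (2·δy)² = 0.0202;  (3·δx)² = 9.00;  (2·δa)² = 0.922
δS = √(46.2) = 6.80
S = 43.7, so δS/S = 6.80/43.7 = 0.155.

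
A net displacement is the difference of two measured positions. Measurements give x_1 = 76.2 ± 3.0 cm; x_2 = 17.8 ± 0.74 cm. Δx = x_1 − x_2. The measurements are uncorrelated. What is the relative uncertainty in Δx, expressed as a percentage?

Each term contributes (cᵢ δxᵢ)² to (δΔx)²:
  (δx_1)² = 9.00;  (δx_2)² = 0.548
δΔx = √(9.55) = 3.09 cm
Δx = 58.4 cm, so δΔx/Δx = 3.09/58.4 = 0.0529.

5.29%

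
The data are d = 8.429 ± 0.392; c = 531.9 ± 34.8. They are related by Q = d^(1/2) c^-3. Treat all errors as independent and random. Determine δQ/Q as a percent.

19.8%

Products/powers → add relative errors in quadrature, weighted by exponent:
  (½·δd/d)² = (0.5×0.0465)² = 0.000541;  (-3·δc/c)² = (-3×0.0654)² = 0.0385
δQ/Q = √(0.0391) = 0.198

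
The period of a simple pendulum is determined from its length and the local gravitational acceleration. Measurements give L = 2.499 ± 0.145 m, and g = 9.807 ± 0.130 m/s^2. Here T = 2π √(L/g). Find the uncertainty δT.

0.0944 s

Each factor contributes (exponent × relative error)² to (δT/T)²:
  (½·δL/L)² = (0.5×0.0580)² = 0.000842;  (−½·δg/g)² = (-0.5×0.0133)² = 4.39e-05
δT/T = √(0.000886) = 0.0298
T = 3.172 s, so δT = 0.0298 × 3.172 = 0.0944 s.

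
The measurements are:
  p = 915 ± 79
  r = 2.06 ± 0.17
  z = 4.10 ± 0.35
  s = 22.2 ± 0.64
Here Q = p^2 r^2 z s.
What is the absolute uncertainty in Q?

Each factor contributes (exponent × relative error)² to (δQ/Q)²:
  (2·δp/p)² = (2×0.0863)² = 0.0298;  (2·δr/r)² = (2×0.0825)² = 0.0272;  (1·δz/z)² = (1×0.0854)² = 0.00729;  (1·δs/s)² = (1×0.0288)² = 0.000831
δQ/Q = √(0.0652) = 0.255
Q = 3.23e+08, so δQ = 0.255 × 3.23e+08 = 8.26e+07.

8.26e+07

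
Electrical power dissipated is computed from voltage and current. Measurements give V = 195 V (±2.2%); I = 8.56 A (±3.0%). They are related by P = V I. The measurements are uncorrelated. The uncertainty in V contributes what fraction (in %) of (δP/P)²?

(δP/P)² = (1·δV/V)² + (1·δI/I)²
  V term: (1×0.0220)² = 0.000484
  I term: (1×0.0300)² = 0.000900
Total = 0.00138. Share from V = 0.000484/0.00138 = 0.350.

35.0%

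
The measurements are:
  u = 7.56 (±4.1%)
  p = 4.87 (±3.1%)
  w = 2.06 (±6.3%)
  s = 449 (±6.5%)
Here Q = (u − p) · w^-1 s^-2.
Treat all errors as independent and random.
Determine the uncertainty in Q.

Let h = u − p = 2.69. δh = √(δu² + δp²) = √(0.0961 + 0.0228) = 0.345, so δh/h = 0.128.
Q is then a monomial in h, w, s:
δQ/Q = √((δh/h)² + (-1·δw/w)² + (-2·δs/s)²) = √(0.0164 + 0.00397 + 0.0169) = 0.193
Q = 6.48e-06, so δQ = 0.193 × 6.48e-06 = 1.25e-06.

1.25e-06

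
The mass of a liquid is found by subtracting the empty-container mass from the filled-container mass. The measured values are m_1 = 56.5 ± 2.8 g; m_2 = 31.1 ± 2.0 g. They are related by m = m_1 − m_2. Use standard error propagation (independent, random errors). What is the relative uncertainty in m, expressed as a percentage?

13.5%

Absolute uncertainties add in quadrature for a linear combination:
  (δm_1)² = 7.84;  (δm_2)² = 4.00
δm = √(11.8) = 3.44 g
m = 25.4 g, so δm/m = 3.44/25.4 = 0.135.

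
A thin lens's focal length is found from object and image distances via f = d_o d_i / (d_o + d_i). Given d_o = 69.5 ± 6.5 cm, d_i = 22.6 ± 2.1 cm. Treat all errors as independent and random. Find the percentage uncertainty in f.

∂f/∂d_o = (d_i/(d_o+d_i))² = 0.0602;  ∂f/∂d_i = (d_o/(d_o+d_i))² = 0.569
δf = √((∂f/∂d_o · δd_o)² + (∂f/∂d_i · δd_i)²) = √(0.153 + 1.43) = 1.26 cm
f = 17.1 cm, so δf/f = 1.26/17.1 = 0.0738.

7.38%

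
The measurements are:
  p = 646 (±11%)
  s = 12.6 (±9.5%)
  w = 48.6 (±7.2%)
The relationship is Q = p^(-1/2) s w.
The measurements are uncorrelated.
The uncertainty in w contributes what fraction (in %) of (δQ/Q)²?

30.1%

(δQ/Q)² = (−½·δp/p)² + (1·δs/s)² + (1·δw/w)²
  p term: (-0.5×0.110)² = 0.00302
  s term: (1×0.0950)² = 0.00903
  w term: (1×0.0720)² = 0.00518
Total = 0.0172. Share from w = 0.00518/0.0172 = 0.301.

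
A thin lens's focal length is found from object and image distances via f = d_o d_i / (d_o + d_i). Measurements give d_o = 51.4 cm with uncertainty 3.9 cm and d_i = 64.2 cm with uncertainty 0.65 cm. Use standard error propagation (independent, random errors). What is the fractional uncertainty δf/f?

∂f/∂d_o = (d_i/(d_o+d_i))² = 0.308;  ∂f/∂d_i = (d_o/(d_o+d_i))² = 0.198
δf = √((∂f/∂d_o · δd_o)² + (∂f/∂d_i · δd_i)²) = √(1.45 + 0.0165) = 1.21 cm
f = 28.5 cm, so δf/f = 1.21/28.5 = 0.0424.

0.0424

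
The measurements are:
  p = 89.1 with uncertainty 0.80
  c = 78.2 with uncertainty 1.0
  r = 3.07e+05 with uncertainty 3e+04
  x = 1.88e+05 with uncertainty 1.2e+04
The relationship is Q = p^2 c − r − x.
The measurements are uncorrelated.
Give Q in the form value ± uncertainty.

Let w = p^2·c = 6.21e+05. δw/w = √((2·δp/p)² + (1·δc/c)²) = √(0.000322 + 0.000164) = 0.0220, so δw = 13700.
Q = w − r − x: δQ = √(δw² + δr² + δx²) = √(1.87e+08 + 9e+08 + 1.44e+08) = 35100
Q = 1.26e+05.

(1.26 ± 0.351) × 10^5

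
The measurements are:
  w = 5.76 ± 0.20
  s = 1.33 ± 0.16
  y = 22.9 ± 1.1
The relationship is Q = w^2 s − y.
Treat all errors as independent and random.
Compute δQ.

Let p = w^2·s = 44.1. δp/p = √((2·δw/w)² + (1·δs/s)²) = √(0.00482 + 0.0145) = 0.139, so δp = 6.13.
Q = p − y: δQ = √(δp² + δy²) = √(37.6 + 1.21) = 6.23

6.23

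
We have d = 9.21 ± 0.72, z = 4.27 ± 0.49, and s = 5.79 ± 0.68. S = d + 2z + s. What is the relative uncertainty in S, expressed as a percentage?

5.92%

Each term contributes (cᵢ δxᵢ)² to (δS)²:
  (δd)² = 0.518;  (2·δz)² = 0.960;  (δs)² = 0.462
δS = √(1.94) = 1.39
S = 23.5, so δS/S = 1.39/23.5 = 0.0592.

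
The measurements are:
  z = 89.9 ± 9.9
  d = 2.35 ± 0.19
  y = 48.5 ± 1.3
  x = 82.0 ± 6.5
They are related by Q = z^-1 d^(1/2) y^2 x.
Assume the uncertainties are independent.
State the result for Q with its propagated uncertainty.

3290 ± 498

For a monomial Q ∝ z^-1, d^(1/2), y^2, x, fractional errors add in quadrature:
  (-1·δz/z)² = (-1×0.110)² = 0.0121;  (½·δd/d)² = (0.5×0.0809)² = 0.00163;  (2·δy/y)² = (2×0.0268)² = 0.00287;  (1·δx/x)² = (1×0.0793)² = 0.00628
δQ/Q = √(0.0229) = 0.151
Q = 3290, so δQ = 0.151 × 3290 = 498.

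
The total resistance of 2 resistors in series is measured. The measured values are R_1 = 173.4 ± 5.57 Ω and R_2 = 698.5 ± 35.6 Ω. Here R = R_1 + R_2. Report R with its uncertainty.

Absolute uncertainties add in quadrature for a linear combination:
  (δR_1)² = 31.0;  (δR_2)² = 1270
δR = √(1300) = 36.0 Ω
R = 871.9 Ω.

871.9 ± 36.0 Ω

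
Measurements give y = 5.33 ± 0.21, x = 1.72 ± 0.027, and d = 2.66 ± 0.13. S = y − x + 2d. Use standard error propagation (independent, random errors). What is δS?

Sums and differences: (δS)² = Σ (cᵢ δxᵢ)².
  (δy)² = 0.0441;  (δx)² = 0.000729;  (2·δd)² = 0.0676
δS = √(0.112) = 0.335

0.335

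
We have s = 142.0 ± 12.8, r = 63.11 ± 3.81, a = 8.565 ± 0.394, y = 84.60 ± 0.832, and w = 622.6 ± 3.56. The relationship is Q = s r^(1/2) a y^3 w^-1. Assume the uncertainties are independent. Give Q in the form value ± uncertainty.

(9.397 ± 1.03) × 10^6

For a monomial Q ∝ s, r^(1/2), a, y^3, w^-1, fractional errors add in quadrature:
  (1·δs/s)² = (1×0.0901)² = 0.00813;  (½·δr/r)² = (0.5×0.0604)² = 0.000911;  (1·δa/a)² = (1×0.0460)² = 0.00212;  (3·δy/y)² = (3×0.00983)² = 0.000870;  (-1·δw/w)² = (-1×0.00572)² = 3.27e-05
δQ/Q = √(0.0121) = 0.110
Q = 9.397e+06, so δQ = 0.110 × 9.397e+06 = 1.03e+06.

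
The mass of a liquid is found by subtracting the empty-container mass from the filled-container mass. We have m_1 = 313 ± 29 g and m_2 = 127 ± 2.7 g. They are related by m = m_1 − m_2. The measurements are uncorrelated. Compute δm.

29.1 g

Each term contributes (cᵢ δxᵢ)² to (δm)²:
  (δm_1)² = 841;  (δm_2)² = 7.29
δm = √(848) = 29.1 g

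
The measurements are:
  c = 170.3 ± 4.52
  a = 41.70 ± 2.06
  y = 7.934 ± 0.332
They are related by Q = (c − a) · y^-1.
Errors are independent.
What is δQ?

0.923

Let u = c − a = 128.6. δu = √(δc² + δa²) = √(20.4 + 4.24) = 4.97, so δu/u = 0.0386.
Q is then a monomial in u, y:
δQ/Q = √((δu/u)² + (-1·δy/y)²) = √(0.00149 + 0.00175) = 0.0569
Q = 16.21, so δQ = 0.0569 × 16.21 = 0.923.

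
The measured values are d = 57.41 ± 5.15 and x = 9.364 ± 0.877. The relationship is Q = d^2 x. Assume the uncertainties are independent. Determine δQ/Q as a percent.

20.2%

Each factor contributes (exponent × relative error)² to (δQ/Q)²:
  (2·δd/d)² = (2×0.0897)² = 0.0322;  (1·δx/x)² = (1×0.0937)² = 0.00877
δQ/Q = √(0.0410) = 0.202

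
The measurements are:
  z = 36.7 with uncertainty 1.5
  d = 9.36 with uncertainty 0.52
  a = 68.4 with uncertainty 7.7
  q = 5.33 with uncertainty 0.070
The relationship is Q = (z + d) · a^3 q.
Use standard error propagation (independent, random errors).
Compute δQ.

Let u = z + d = 46.1. δu = √(δz² + δd²) = √(2.25 + 0.270) = 1.59, so δu/u = 0.0345.
Q is then a monomial in u, a, q:
δQ/Q = √((δu/u)² + (3·δa/a)² + (1·δq/q)²) = √(0.00119 + 0.114 + 0.000172) = 0.340
Q = 7.86e+07, so δQ = 0.340 × 7.86e+07 = 2.67e+07.

2.67e+07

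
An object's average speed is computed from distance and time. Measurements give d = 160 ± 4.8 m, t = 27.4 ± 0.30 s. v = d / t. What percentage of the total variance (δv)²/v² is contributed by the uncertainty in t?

(δv/v)² = (1·δd/d)² + (-1·δt/t)²
  d term: (1×0.0300)² = 0.000900
  t term: (-1×0.0109)² = 0.000120
Total = 0.00102. Share from t = 0.000120/0.00102 = 0.118.

11.8%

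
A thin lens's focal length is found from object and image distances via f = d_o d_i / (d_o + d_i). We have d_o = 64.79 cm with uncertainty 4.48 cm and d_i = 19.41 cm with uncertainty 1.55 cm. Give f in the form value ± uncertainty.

14.94 ± 0.948 cm

∂f/∂d_o = (d_i/(d_o+d_i))² = 0.0531;  ∂f/∂d_i = (d_o/(d_o+d_i))² = 0.592
δf = √((∂f/∂d_o · δd_o)² + (∂f/∂d_i · δd_i)²) = √(0.0567 + 0.842) = 0.948 cm
f = 14.94 cm.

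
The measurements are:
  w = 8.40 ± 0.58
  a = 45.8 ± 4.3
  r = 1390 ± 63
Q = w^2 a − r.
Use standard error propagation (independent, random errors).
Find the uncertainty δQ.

543

Let p = w^2·a = 3230. δp/p = √((2·δw/w)² + (1·δa/a)²) = √(0.0191 + 0.00881) = 0.167, so δp = 540.
Q = p − r: δQ = √(δp² + δr²) = √(2.91e+05 + 3970) = 543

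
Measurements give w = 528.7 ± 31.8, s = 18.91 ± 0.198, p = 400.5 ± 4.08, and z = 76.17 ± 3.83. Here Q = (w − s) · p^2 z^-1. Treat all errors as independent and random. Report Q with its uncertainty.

(1.074 ± 0.0888) × 10^6

Let u = w − s = 509.8. δu = √(δw² + δs²) = √(1010 + 0.0392) = 31.8, so δu/u = 0.0624.
Q is then a monomial in u, p, z:
δQ/Q = √((δu/u)² + (2·δp/p)² + (-1·δz/z)²) = √(0.00389 + 0.000415 + 0.00253) = 0.0827
Q = 1.074e+06, so δQ = 0.0827 × 1.074e+06 = 88800.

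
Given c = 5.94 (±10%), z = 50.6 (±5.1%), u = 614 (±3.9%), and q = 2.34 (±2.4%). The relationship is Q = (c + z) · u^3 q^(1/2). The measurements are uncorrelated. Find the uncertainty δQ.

Let w = c + z = 56.5. δw = √(δc² + δz²) = √(0.353 + 6.66) = 2.65, so δw/w = 0.0468.
Q is then a monomial in w, u, q:
δQ/Q = √((δw/w)² + (3·δu/u)² + (½·δq/q)²) = √(0.00219 + 0.0137 + 0.000144) = 0.127
Q = 2e+10, so δQ = 0.127 × 2e+10 = 2.53e+09.

2.53e+09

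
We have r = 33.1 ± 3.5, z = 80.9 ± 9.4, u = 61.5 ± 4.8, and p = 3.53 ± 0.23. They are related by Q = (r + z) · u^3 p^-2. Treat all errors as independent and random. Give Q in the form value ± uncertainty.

(2.13 ± 0.600) × 10^6

Let w = r + z = 114. δw = √(δr² + δz²) = √(12.2 + 88.4) = 10.0, so δw/w = 0.0880.
Q is then a monomial in w, u, p:
δQ/Q = √((δw/w)² + (3·δu/u)² + (-2·δp/p)²) = √(0.00774 + 0.0548 + 0.0170) = 0.282
Q = 2.13e+06, so δQ = 0.282 × 2.13e+06 = 6e+05.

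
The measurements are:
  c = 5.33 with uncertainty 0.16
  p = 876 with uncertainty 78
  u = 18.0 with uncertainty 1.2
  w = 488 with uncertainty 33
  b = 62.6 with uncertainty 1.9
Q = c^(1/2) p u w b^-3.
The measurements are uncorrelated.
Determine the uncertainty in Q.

11.6

Since Q is a product/quotient, work with relative uncertainties:
  (½·δc/c)² = (0.5×0.0300)² = 0.000225;  (1·δp/p)² = (1×0.0890)² = 0.00793;  (1·δu/u)² = (1×0.0667)² = 0.00444;  (1·δw/w)² = (1×0.0676)² = 0.00457;  (-3·δb/b)² = (-3×0.0304)² = 0.00829
δQ/Q = √(0.0255) = 0.160
Q = 72.4, so δQ = 0.160 × 72.4 = 11.6.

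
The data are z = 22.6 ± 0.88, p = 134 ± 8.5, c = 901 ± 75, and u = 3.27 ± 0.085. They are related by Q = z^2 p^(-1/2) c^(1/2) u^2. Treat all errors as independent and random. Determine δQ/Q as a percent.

10.7%

Products/powers → add relative errors in quadrature, weighted by exponent:
  (2·δz/z)² = (2×0.0389)² = 0.00606;  (−½·δp/p)² = (-0.5×0.0634)² = 0.00101;  (½·δc/c)² = (0.5×0.0832)² = 0.00173;  (2·δu/u)² = (2×0.0260)² = 0.00270
δQ/Q = √(0.0115) = 0.107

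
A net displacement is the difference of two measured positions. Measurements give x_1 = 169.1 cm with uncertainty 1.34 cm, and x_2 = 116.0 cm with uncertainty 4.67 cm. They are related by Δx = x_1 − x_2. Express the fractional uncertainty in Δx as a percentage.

Δx is a linear combination, so absolute uncertainties add in quadrature:
  (δx_1)² = 1.80;  (δx_2)² = 21.8
δΔx = √(23.6) = 4.86 cm
Δx = 53.10 cm, so δΔx/Δx = 4.86/53.10 = 0.0915.

9.15%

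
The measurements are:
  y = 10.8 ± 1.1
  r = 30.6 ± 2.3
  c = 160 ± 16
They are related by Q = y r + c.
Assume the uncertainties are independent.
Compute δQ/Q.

Let p = y·r = 330. δp/p = √((1·δy/y)² + (1·δr/r)²) = √(0.0104 + 0.00565) = 0.127, so δp = 41.8.
Q = p + c: δQ = √(δp² + δc²) = √(1750 + 256) = 44.8
Q = 490, so δQ/Q = 44.8/490 = 0.0913.

0.0913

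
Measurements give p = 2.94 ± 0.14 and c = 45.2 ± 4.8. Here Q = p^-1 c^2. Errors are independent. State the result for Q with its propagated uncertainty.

Relative error in a monomial: (δQ/Q)² = Σ (nᵢ · δxᵢ/xᵢ)².
  (-1·δp/p)² = (-1×0.0476)² = 0.00227;  (2·δc/c)² = (2×0.106)² = 0.0451
δQ/Q = √(0.0474) = 0.218
Q = 695, so δQ = 0.218 × 695 = 151.

695 ± 151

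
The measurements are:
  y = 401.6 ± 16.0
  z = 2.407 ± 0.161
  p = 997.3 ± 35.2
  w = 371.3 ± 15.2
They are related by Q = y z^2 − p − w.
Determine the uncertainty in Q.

Let h = y·z^2 = 2327. δh/h = √((1·δy/y)² + (2·δz/z)²) = √(0.00159 + 0.0179) = 0.140, so δh = 325.
Q = h − p − w: δQ = √(δh² + δp² + δw²) = √(1.05e+05 + 1240 + 231) = 327

327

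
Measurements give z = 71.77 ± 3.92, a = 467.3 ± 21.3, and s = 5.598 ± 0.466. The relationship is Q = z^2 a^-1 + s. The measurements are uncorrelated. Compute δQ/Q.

0.0834

Let p = z^2·a^-1 = 11.02. δp/p = √((2·δz/z)² + (-1·δa/a)²) = √(0.0119 + 0.00208) = 0.118, so δp = 1.30.
Q = p + s: δQ = √(δp² + δs²) = √(1.70 + 0.217) = 1.39
Q = 16.62, so δQ/Q = 1.39/16.62 = 0.0834.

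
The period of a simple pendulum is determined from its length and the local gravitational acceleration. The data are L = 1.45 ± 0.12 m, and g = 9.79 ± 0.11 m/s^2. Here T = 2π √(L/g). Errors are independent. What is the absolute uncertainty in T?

T is a product of powers, so relative uncertainties combine in quadrature:
  (½·δL/L)² = (0.5×0.0828)² = 0.00171;  (−½·δg/g)² = (-0.5×0.0112)² = 3.16e-05
δT/T = √(0.00174) = 0.0418
T = 2.42 s, so δT = 0.0418 × 2.42 = 0.101 s.

0.101 s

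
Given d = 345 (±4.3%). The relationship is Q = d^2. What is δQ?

Relative error in a monomial: (δQ/Q)² = Σ (nᵢ · δxᵢ/xᵢ)².
  (2·δd/d)² = (2×0.0430)² = 0.00740
δQ/Q = √(0.00740) = 0.0860
Q = 1.19e+05, so δQ = 0.0860 × 1.19e+05 = 10200.

10200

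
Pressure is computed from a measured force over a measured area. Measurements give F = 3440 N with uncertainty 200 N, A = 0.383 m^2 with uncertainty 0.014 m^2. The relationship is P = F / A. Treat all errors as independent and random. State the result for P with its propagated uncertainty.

Relative error in a monomial: (δP/P)² = Σ (nᵢ · δxᵢ/xᵢ)².
  (1·δF/F)² = (1×0.0581)² = 0.00338;  (-1·δA/A)² = (-1×0.0366)² = 0.00134
δP/P = √(0.00472) = 0.0687
P = 8980 Pa, so δP = 0.0687 × 8980 = 617 Pa.

8980 ± 617 Pa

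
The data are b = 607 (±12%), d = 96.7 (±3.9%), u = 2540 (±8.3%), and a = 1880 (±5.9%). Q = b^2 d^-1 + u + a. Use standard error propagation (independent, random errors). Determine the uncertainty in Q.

957

Let p = b^2·d^-1 = 3810. δp/p = √((2·δb/b)² + (-1·δd/d)²) = √(0.0576 + 0.00152) = 0.243, so δp = 926.
Q = p + u + a: δQ = √(δp² + δu² + δa²) = √(8.58e+05 + 44400 + 12300) = 957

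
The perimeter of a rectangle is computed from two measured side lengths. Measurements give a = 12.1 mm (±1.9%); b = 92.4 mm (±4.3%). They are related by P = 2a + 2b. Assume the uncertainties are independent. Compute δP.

Each term contributes (cᵢ δxᵢ)² to (δP)²:
  (2·δa)² = 0.211;  (2·δb)² = 63.1
δP = √(63.4) = 7.96 mm

7.96 mm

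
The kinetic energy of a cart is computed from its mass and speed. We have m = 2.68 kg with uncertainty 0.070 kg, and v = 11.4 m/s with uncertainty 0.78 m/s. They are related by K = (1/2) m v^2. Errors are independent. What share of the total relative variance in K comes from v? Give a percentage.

96.5%

(δK/K)² = (1·δm/m)² + (2·δv/v)²
  m term: (1×0.0261)² = 0.000682
  v term: (2×0.0684)² = 0.0187
Total = 0.0194. Share from v = 0.0187/0.0194 = 0.965.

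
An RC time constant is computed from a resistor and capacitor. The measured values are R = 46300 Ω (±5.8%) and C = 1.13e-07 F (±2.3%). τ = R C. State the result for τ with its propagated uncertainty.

Since τ is a product/quotient, work with relative uncertainties:
  (1·δR/R)² = (1×0.0580)² = 0.00336;  (1·δC/C)² = (1×0.0230)² = 0.000529
δτ/τ = √(0.00389) = 0.0624
τ = 0.00523 s, so δτ = 0.0624 × 0.00523 = 0.000326 s.

0.00523 ± 0.000326 s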